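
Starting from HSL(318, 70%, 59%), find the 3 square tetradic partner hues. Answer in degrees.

A square tetradic scheme places four hues every 90°.
318 + 90 = 408 → 408 − 360 = 48°
318 + 180 = 498 → 498 − 360 = 138°
318 + 270 = 588 → 588 − 360 = 228°

48°, 138°, and 228°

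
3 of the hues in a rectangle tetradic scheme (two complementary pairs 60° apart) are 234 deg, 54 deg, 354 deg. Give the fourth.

174°

A rectangular tetradic uses two complementary pairs 60° apart: offsets 0°, 60°, 180°, 240°.
Among {54°, 234°, 354°}, 234° and 54° are a 180° pair.
The remaining hue 354° needs its own complement: 354 + 180 = 534 → 534 − 360 = 174°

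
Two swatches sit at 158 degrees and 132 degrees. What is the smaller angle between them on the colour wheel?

26°

|158 − 132| = 26.
26 ≤ 180, so the shorter arc is 26°.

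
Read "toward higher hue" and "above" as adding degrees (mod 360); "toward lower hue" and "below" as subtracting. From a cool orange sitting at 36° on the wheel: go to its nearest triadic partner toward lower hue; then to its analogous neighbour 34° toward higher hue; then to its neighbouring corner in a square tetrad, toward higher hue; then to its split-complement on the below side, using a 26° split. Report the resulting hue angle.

194°

36 − 120 = -84 → -84 + 360 = 276°   (triadic ↓)
276 + 34 = 310°   (analog 34° ↑)
310 + 90 = 400 → 400 − 360 = 40°   (square ↑)
40 + 154 = 194°   (split-comp 26° ↓)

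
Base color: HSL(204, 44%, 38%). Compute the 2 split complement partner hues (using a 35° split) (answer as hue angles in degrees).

Split-complementary hues sit 35° either side of the complement.
Complement of 204°: 204 + 180 = 384 → 384 − 360 = 24°
24 − 35 = -11 → -11 + 360 = 349°
24 + 35 = 59°

349° and 59°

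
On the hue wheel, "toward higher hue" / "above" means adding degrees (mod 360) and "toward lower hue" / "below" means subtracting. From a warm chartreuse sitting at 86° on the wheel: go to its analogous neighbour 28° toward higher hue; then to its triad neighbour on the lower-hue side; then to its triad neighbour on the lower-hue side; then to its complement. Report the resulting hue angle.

54°

+28° (analog 28° ↑): 86 + 28 = 114°
−120° (triadic ↓): 114 − 120 = -6 → -6 + 360 = 354°
−120° (triadic ↓): 354 − 120 = 234°
+180° (complement): 234 + 180 = 414 → 414 − 360 = 54°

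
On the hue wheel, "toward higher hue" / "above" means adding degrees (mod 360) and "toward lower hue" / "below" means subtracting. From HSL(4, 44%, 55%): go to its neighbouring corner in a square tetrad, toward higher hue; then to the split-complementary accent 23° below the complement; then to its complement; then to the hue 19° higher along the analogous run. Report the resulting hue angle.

90°

square ↑ +90°: 4 + 90 = 94°
split-comp 23° ↓ +157°: 94 + 157 = 251°
complement +180°: 251 + 180 = 431 → 431 − 360 = 71°
analog 19° ↑ +19°: 71 + 19 = 90°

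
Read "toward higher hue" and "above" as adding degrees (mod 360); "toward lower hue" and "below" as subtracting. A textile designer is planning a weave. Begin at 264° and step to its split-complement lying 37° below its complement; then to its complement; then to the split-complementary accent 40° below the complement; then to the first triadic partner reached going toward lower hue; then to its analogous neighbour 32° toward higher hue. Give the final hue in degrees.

279°

264 + 143 = 407 → 407 − 360 = 47°   (split-comp 37° ↓)
47 + 180 = 227°   (complement)
227 + 140 = 367 → 367 − 360 = 7°   (split-comp 40° ↓)
7 − 120 = -113 → -113 + 360 = 247°   (triadic ↓)
247 + 32 = 279°   (analog 32° ↑)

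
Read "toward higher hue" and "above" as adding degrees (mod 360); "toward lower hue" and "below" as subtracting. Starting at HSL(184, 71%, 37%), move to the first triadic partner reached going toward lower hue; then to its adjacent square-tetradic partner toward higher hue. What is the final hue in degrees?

−120° (triadic ↓): 184 − 120 = 64°
+90° (square ↑): 64 + 90 = 154°

154°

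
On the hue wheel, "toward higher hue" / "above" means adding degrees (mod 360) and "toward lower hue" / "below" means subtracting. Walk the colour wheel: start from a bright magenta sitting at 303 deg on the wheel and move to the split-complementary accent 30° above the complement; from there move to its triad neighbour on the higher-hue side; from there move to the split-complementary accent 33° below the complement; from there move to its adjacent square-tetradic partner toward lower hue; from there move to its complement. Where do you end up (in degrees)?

150°

split-comp 30° ↑ +210°: 303 + 210 = 513 → 513 − 360 = 153°
triadic ↑ +120°: 153 + 120 = 273°
split-comp 33° ↓ +147°: 273 + 147 = 420 → 420 − 360 = 60°
square ↓ −90°: 60 − 90 = -30 → -30 + 360 = 330°
complement +180°: 330 + 180 = 510 → 510 − 360 = 150°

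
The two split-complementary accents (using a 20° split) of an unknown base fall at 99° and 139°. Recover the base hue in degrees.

299°

The accents sit 20° either side of the complement, so the complement is their short-arc midpoint on the wheel.
Short-arc midpoint of 99° and 139°: 119°.
Base is 180° from the complement: 119 − 180 = -61 → -61 + 360 = 299°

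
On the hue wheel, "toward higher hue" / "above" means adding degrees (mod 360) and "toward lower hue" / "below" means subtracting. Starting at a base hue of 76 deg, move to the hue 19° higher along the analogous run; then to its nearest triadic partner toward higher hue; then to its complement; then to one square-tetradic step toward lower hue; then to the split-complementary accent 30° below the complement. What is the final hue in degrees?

analog 19° ↑ +19°: 76 + 19 = 95°
triadic ↑ +120°: 95 + 120 = 215°
complement +180°: 215 + 180 = 395 → 395 − 360 = 35°
square ↓ −90°: 35 − 90 = -55 → -55 + 360 = 305°
split-comp 30° ↓ +150°: 305 + 150 = 455 → 455 − 360 = 95°

95°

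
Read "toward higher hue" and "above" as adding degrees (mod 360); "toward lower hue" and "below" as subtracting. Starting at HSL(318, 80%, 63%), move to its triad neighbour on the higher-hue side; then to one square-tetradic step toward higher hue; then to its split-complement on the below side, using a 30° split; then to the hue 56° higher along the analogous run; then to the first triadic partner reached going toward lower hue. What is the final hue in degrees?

254°

+120° (triadic ↑): 318 + 120 = 438 → 438 − 360 = 78°
+90° (square ↑): 78 + 90 = 168°
+150° (split-comp 30° ↓): 168 + 150 = 318°
+56° (analog 56° ↑): 318 + 56 = 374 → 374 − 360 = 14°
−120° (triadic ↓): 14 − 120 = -106 → -106 + 360 = 254°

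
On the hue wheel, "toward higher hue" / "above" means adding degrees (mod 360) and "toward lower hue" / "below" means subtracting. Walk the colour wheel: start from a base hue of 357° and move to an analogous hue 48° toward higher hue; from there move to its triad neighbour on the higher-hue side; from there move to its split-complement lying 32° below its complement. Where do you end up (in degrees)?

313°

+48° (analog 48° ↑): 357 + 48 = 405 → 405 − 360 = 45°
+120° (triadic ↑): 45 + 120 = 165°
+148° (split-comp 32° ↓): 165 + 148 = 313°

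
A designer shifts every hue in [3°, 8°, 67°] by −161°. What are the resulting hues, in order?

202°, 207°, 266°

3 − 161 = -158 → -158 + 360 = 202°
8 − 161 = -153 → -153 + 360 = 207°
67 − 161 = -94 → -94 + 360 = 266°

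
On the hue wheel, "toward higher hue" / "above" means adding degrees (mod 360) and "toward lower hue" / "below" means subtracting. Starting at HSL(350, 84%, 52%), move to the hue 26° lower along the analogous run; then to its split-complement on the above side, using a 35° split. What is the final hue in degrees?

350 − 26 = 324°   (analog 26° ↓)
324 + 215 = 539 → 539 − 360 = 179°   (split-comp 35° ↑)

179°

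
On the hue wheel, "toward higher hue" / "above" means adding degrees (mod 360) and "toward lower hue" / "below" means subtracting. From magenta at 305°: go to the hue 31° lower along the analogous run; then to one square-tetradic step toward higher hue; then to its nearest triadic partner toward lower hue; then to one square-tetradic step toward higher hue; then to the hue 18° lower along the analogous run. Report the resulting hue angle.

−31° (analog 31° ↓): 305 − 31 = 274°
+90° (square ↑): 274 + 90 = 364 → 364 − 360 = 4°
−120° (triadic ↓): 4 − 120 = -116 → -116 + 360 = 244°
+90° (square ↑): 244 + 90 = 334°
−18° (analog 18° ↓): 334 − 18 = 316°

316°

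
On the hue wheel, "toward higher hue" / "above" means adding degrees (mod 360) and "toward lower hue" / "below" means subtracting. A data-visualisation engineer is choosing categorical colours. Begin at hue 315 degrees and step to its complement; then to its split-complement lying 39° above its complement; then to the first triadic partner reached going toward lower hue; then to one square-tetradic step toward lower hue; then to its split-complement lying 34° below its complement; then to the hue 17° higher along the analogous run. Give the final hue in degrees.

307°

complement +180°: 315 + 180 = 495 → 495 − 360 = 135°
split-comp 39° ↑ +219°: 135 + 219 = 354°
triadic ↓ −120°: 354 − 120 = 234°
square ↓ −90°: 234 − 90 = 144°
split-comp 34° ↓ +146°: 144 + 146 = 290°
analog 17° ↑ +17°: 290 + 17 = 307°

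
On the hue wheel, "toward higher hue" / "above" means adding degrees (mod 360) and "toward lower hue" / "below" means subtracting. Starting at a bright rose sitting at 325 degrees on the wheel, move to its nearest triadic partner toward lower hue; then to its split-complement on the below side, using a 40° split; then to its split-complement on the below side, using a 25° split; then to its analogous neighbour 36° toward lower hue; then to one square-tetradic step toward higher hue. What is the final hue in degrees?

325 − 120 = 205°   (triadic ↓)
205 + 140 = 345°   (split-comp 40° ↓)
345 + 155 = 500 → 500 − 360 = 140°   (split-comp 25° ↓)
140 − 36 = 104°   (analog 36° ↓)
104 + 90 = 194°   (square ↑)

194°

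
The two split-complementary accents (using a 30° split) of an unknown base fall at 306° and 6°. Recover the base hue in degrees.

156°

The accents sit 30° either side of the complement, so the complement is their short-arc midpoint on the wheel.
Short-arc midpoint of 306° and 6°: 336°.
Base is 180° from the complement: 336 − 180 = 156°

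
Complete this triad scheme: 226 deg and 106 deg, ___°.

346°

A triad places three hues 120° apart.
The full set through 106° is {106°, 226°, 346°}.
Given {106°, 226°}, the missing hue is 346°.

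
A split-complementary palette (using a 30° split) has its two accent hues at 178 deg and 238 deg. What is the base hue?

28°

The accents sit 30° either side of the complement, so the complement is their short-arc midpoint on the wheel.
Short-arc midpoint of 178° and 238°: 208°.
Base is 180° from the complement: 208 − 180 = 28°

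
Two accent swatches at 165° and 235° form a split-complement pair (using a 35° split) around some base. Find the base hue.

20°

The accents sit 35° either side of the complement, so the complement is their short-arc midpoint on the wheel.
Short-arc midpoint of 165° and 235°: 200°.
Base is 180° from the complement: 200 − 180 = 20°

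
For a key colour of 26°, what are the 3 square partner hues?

A square tetradic scheme places four hues every 90°.
26 + 90 = 116°
26 + 180 = 206°
26 + 270 = 296°

116°, 206°, and 296°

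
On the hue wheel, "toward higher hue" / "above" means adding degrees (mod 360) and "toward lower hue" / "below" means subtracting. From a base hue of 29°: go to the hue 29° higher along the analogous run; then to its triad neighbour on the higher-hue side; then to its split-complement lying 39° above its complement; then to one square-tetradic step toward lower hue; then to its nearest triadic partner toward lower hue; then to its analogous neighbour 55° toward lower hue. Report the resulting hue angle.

132°

analog 29° ↑ +29°: 29 + 29 = 58°
triadic ↑ +120°: 58 + 120 = 178°
split-comp 39° ↑ +219°: 178 + 219 = 397 → 397 − 360 = 37°
square ↓ −90°: 37 − 90 = -53 → -53 + 360 = 307°
triadic ↓ −120°: 307 − 120 = 187°
analog 55° ↓ −55°: 187 − 55 = 132°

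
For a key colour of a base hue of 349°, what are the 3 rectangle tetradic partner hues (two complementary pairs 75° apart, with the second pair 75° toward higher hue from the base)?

64°, 169° and 244°

A rectangular tetradic uses two complementary pairs 75° apart: offsets 0°, 75°, 180°, 255°.
349 + 75 = 424 → 424 − 360 = 64°
349 + 180 = 529 → 529 − 360 = 169°
349 + 255 = 604 → 604 − 360 = 244°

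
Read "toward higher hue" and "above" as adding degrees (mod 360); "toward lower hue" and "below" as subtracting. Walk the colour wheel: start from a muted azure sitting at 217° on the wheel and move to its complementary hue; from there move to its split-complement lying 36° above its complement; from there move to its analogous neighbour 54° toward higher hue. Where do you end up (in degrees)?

217 + 180 = 397 → 397 − 360 = 37°   (complement)
37 + 216 = 253°   (split-comp 36° ↑)
253 + 54 = 307°   (analog 54° ↑)

307°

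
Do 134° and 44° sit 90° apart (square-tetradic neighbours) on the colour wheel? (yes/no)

yes

Angular distance: |134 − 44| = 90 = 90°.
90° apart (square-tetradic neighbours) requires 90°.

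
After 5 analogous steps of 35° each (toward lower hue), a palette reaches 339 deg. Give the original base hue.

5 steps of 35° (toward lower hue) give a net shift of −175°.
Start = end − shift: 339 + 175 = 514 → 514 − 360 = 154°

154°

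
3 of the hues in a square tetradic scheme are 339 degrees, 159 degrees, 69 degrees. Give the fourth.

A square tetradic scheme places four hues every 90°.
The full set through 69° is {69°, 159°, 249°, 339°}.
Given {69°, 159°, 339°}, the missing hue is 249°.

249°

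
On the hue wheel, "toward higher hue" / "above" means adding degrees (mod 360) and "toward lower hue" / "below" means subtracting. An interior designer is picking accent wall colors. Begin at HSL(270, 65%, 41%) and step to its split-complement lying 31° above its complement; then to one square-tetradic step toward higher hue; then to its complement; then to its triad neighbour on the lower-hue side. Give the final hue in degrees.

271°

split-comp 31° ↑ +211°: 270 + 211 = 481 → 481 − 360 = 121°
square ↑ +90°: 121 + 90 = 211°
complement +180°: 211 + 180 = 391 → 391 − 360 = 31°
triadic ↓ −120°: 31 − 120 = -89 → -89 + 360 = 271°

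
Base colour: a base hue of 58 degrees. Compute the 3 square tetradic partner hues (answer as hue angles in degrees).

A square tetradic scheme places four hues every 90°.
58 + 90 = 148°
58 + 180 = 238°
58 + 270 = 328°

148°, 238°, and 328°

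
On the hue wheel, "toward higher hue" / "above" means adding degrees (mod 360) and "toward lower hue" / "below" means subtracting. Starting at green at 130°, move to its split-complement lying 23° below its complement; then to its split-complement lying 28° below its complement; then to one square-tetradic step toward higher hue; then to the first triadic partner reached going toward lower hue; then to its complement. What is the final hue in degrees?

229°

split-comp 23° ↓ +157°: 130 + 157 = 287°
split-comp 28° ↓ +152°: 287 + 152 = 439 → 439 − 360 = 79°
square ↑ +90°: 79 + 90 = 169°
triadic ↓ −120°: 169 − 120 = 49°
complement +180°: 49 + 180 = 229°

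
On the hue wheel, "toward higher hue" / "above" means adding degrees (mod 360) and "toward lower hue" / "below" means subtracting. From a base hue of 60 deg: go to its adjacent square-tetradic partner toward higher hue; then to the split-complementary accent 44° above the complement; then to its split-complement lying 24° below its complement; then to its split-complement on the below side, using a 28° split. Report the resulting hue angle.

322°

60 + 90 = 150°   (square ↑)
150 + 224 = 374 → 374 − 360 = 14°   (split-comp 44° ↑)
14 + 156 = 170°   (split-comp 24° ↓)
170 + 152 = 322°   (split-comp 28° ↓)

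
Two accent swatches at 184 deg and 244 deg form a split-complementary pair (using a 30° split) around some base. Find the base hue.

34°

The accents sit 30° either side of the complement, so the complement is their short-arc midpoint on the wheel.
Short-arc midpoint of 184° and 244°: 214°.
Base is 180° from the complement: 214 − 180 = 34°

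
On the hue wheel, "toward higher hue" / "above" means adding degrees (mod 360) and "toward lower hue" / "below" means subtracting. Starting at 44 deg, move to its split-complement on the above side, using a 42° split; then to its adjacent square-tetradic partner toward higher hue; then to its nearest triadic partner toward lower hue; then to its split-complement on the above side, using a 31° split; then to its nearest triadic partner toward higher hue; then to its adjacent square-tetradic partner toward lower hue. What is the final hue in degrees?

117°

44 + 222 = 266°   (split-comp 42° ↑)
266 + 90 = 356°   (square ↑)
356 − 120 = 236°   (triadic ↓)
236 + 211 = 447 → 447 − 360 = 87°   (split-comp 31° ↑)
87 + 120 = 207°   (triadic ↑)
207 − 90 = 117°   (square ↓)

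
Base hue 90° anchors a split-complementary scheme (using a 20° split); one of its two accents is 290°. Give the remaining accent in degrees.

250°

Split-complementary hues sit 20° either side of the complement.
Complement of the base 90°: 90 + 180 = 270°
The given accent 290° is 20° one side of 270°; the other accent sits 20° the other side: 270 − 20 = 250°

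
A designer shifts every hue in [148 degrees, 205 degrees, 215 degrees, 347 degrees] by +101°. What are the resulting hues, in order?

148 + 101 = 249°
205 + 101 = 306°
215 + 101 = 316°
347 + 101 = 448 → 448 − 360 = 88°

249°, 306°, 316°, 88°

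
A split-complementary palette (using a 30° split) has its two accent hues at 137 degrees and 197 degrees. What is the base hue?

The accents sit 30° either side of the complement, so the complement is their short-arc midpoint on the wheel.
Short-arc midpoint of 137° and 197°: 167°.
Base is 180° from the complement: 167 − 180 = -13 → -13 + 360 = 347°

347°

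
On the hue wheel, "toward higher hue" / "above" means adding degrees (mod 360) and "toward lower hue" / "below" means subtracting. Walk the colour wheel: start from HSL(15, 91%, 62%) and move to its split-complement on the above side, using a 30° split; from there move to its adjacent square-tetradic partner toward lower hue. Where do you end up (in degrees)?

135°

split-comp 30° ↑ +210°: 15 + 210 = 225°
square ↓ −90°: 225 − 90 = 135°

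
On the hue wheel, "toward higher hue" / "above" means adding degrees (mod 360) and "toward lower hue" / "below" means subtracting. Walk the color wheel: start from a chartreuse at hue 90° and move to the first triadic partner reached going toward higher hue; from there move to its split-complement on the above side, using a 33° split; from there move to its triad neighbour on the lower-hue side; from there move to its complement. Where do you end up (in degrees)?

123°

+120° (triadic ↑): 90 + 120 = 210°
+213° (split-comp 33° ↑): 210 + 213 = 423 → 423 − 360 = 63°
−120° (triadic ↓): 63 − 120 = -57 → -57 + 360 = 303°
+180° (complement): 303 + 180 = 483 → 483 − 360 = 123°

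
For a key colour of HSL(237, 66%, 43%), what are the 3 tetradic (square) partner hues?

A square tetradic scheme places four hues every 90°.
237 + 90 = 327°
237 + 180 = 417 → 417 − 360 = 57°
237 + 270 = 507 → 507 − 360 = 147°

327°, 57° and 147°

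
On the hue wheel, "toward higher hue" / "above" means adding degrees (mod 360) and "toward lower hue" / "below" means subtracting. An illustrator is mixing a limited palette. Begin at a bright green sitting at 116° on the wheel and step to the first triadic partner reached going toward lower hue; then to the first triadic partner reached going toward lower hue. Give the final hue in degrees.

236°

−120° (triadic ↓): 116 − 120 = -4 → -4 + 360 = 356°
−120° (triadic ↓): 356 − 120 = 236°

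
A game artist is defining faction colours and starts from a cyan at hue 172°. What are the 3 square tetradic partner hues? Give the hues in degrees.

262°, 352° and 82°

A square tetradic scheme places four hues every 90°.
172 + 90 = 262°
172 + 180 = 352°
172 + 270 = 442 → 442 − 360 = 82°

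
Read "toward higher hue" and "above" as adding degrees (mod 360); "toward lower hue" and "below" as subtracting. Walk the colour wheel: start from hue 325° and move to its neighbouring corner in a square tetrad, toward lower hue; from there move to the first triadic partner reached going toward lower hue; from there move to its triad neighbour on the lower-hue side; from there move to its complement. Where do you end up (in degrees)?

175°

325 − 90 = 235°   (square ↓)
235 − 120 = 115°   (triadic ↓)
115 − 120 = -5 → -5 + 360 = 355°   (triadic ↓)
355 + 180 = 535 → 535 − 360 = 175°   (complement)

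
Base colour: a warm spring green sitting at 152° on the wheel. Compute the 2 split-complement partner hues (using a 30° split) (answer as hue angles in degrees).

302° and 2°

Split-complementary hues sit 30° either side of the complement.
Complement of 152°: 152 + 180 = 332°
332 − 30 = 302°
332 + 30 = 362 → 362 − 360 = 2°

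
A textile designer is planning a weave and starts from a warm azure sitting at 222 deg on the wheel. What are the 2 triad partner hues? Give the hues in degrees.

A triad places three hues 120° apart.
222 + 120 = 342°
222 + 240 = 462 → 462 − 360 = 102°

342° and 102°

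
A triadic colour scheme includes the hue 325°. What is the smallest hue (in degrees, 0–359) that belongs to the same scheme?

85°

A triad places three hues 120° apart.
The full set through 325° is {85°, 205°, 325°}.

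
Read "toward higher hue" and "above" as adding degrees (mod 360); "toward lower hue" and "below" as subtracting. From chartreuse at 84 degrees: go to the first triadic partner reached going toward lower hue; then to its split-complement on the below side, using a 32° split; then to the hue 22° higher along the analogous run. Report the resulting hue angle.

134°

84 − 120 = -36 → -36 + 360 = 324°   (triadic ↓)
324 + 148 = 472 → 472 − 360 = 112°   (split-comp 32° ↓)
112 + 22 = 134°   (analog 22° ↑)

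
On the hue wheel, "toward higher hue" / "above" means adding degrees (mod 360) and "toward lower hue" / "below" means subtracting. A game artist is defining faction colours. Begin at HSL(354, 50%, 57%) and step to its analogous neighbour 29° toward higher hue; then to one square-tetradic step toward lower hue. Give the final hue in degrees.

293°

+29° (analog 29° ↑): 354 + 29 = 383 → 383 − 360 = 23°
−90° (square ↓): 23 − 90 = -67 → -67 + 360 = 293°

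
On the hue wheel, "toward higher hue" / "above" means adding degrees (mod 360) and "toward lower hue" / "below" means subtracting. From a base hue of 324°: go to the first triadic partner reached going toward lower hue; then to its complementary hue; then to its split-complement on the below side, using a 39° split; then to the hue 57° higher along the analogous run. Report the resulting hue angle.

−120° (triadic ↓): 324 − 120 = 204°
+180° (complement): 204 + 180 = 384 → 384 − 360 = 24°
+141° (split-comp 39° ↓): 24 + 141 = 165°
+57° (analog 57° ↑): 165 + 57 = 222°

222°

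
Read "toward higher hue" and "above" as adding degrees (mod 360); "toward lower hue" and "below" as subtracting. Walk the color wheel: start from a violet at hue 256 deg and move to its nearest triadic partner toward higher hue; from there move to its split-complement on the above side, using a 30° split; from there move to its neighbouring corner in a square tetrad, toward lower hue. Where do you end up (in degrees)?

136°

+120° (triadic ↑): 256 + 120 = 376 → 376 − 360 = 16°
+210° (split-comp 30° ↑): 16 + 210 = 226°
−90° (square ↓): 226 − 90 = 136°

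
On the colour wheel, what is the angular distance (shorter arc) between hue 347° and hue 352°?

5°

|347 − 352| = 5.
5 ≤ 180, so the shorter arc is 5°.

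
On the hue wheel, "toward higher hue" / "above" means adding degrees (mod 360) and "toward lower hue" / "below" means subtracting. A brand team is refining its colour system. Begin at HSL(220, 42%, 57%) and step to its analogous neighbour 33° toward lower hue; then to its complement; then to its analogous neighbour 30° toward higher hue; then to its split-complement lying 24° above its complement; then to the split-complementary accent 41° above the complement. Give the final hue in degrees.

102°

−33° (analog 33° ↓): 220 − 33 = 187°
+180° (complement): 187 + 180 = 367 → 367 − 360 = 7°
+30° (analog 30° ↑): 7 + 30 = 37°
+204° (split-comp 24° ↑): 37 + 204 = 241°
+221° (split-comp 41° ↑): 241 + 221 = 462 → 462 − 360 = 102°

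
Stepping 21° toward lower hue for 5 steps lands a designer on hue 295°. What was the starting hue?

5 steps of 21° (toward lower hue) give a net shift of −105°.
Start = end − shift: 295 + 105 = 400 → 400 − 360 = 40°

40°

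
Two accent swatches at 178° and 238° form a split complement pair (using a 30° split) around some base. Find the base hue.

The accents sit 30° either side of the complement, so the complement is their short-arc midpoint on the wheel.
Short-arc midpoint of 178° and 238°: 208°.
Base is 180° from the complement: 208 − 180 = 28°

28°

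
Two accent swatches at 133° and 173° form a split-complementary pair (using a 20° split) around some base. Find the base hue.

333°

The accents sit 20° either side of the complement, so the complement is their short-arc midpoint on the wheel.
Short-arc midpoint of 133° and 173°: 153°.
Base is 180° from the complement: 153 − 180 = -27 → -27 + 360 = 333°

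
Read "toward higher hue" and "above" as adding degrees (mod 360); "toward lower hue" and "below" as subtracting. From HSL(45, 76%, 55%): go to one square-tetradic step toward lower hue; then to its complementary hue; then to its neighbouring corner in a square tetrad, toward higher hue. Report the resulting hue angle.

225°

45 − 90 = -45 → -45 + 360 = 315°   (square ↓)
315 + 180 = 495 → 495 − 360 = 135°   (complement)
135 + 90 = 225°   (square ↑)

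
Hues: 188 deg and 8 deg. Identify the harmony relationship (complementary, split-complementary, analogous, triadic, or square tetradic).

Sort the hues: 8°, 188°.
Successive gaps around the wheel: 180°, 180°.
Two hues 180° apart are complementary.

complementary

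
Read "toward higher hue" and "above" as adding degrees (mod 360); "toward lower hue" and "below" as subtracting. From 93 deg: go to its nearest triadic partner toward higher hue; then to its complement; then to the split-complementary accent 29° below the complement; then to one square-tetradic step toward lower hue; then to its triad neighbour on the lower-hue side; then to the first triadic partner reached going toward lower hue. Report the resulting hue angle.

214°

triadic ↑ +120°: 93 + 120 = 213°
complement +180°: 213 + 180 = 393 → 393 − 360 = 33°
split-comp 29° ↓ +151°: 33 + 151 = 184°
square ↓ −90°: 184 − 90 = 94°
triadic ↓ −120°: 94 − 120 = -26 → -26 + 360 = 334°
triadic ↓ −120°: 334 − 120 = 214°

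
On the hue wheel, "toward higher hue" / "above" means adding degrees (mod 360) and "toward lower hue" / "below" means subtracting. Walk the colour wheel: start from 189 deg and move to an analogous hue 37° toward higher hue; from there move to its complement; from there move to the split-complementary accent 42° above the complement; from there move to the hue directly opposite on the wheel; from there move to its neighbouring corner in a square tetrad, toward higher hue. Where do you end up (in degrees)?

analog 37° ↑ +37°: 189 + 37 = 226°
complement +180°: 226 + 180 = 406 → 406 − 360 = 46°
split-comp 42° ↑ +222°: 46 + 222 = 268°
complement +180°: 268 + 180 = 448 → 448 − 360 = 88°
square ↑ +90°: 88 + 90 = 178°

178°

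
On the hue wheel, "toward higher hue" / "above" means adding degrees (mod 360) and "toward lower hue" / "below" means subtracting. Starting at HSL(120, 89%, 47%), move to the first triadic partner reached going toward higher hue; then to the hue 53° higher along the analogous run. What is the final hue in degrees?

293°

+120° (triadic ↑): 120 + 120 = 240°
+53° (analog 53° ↑): 240 + 53 = 293°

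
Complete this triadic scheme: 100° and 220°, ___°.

A triad places three hues 120° apart.
The full set through 100° is {100°, 220°, 340°}.
Given {100°, 220°}, the missing hue is 340°.

340°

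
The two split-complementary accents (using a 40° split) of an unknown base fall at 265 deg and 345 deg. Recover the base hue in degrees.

The accents sit 40° either side of the complement, so the complement is their short-arc midpoint on the wheel.
Short-arc midpoint of 265° and 345°: 305°.
Base is 180° from the complement: 305 − 180 = 125°

125°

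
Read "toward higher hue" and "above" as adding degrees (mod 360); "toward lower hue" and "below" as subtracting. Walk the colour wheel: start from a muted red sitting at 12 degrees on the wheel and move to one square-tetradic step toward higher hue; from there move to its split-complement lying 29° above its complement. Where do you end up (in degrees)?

square ↑ +90°: 12 + 90 = 102°
split-comp 29° ↑ +209°: 102 + 209 = 311°

311°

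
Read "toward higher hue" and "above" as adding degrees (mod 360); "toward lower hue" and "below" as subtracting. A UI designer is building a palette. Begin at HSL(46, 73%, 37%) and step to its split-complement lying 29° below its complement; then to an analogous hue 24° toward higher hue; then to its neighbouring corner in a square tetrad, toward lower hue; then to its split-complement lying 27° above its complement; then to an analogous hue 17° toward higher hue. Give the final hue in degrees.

+151° (split-comp 29° ↓): 46 + 151 = 197°
+24° (analog 24° ↑): 197 + 24 = 221°
−90° (square ↓): 221 − 90 = 131°
+207° (split-comp 27° ↑): 131 + 207 = 338°
+17° (analog 17° ↑): 338 + 17 = 355°

355°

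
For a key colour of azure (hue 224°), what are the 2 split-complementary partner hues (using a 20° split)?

24° and 64°

Split-complementary hues sit 20° either side of the complement.
Complement of 224°: 224 + 180 = 404 → 404 − 360 = 44°
44 − 20 = 24°
44 + 20 = 64°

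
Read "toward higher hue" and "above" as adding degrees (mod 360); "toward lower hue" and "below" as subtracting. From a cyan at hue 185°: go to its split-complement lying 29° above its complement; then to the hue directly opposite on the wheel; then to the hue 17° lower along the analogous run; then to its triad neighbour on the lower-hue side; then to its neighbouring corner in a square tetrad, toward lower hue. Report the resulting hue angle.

185 + 209 = 394 → 394 − 360 = 34°   (split-comp 29° ↑)
34 + 180 = 214°   (complement)
214 − 17 = 197°   (analog 17° ↓)
197 − 120 = 77°   (triadic ↓)
77 − 90 = -13 → -13 + 360 = 347°   (square ↓)

347°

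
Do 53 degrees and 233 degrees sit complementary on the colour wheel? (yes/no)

Angular distance: |53 − 233| = 180 = 180°.
Complementary requires 180°.

yes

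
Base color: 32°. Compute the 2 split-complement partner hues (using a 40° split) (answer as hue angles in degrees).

Split-complementary hues sit 40° either side of the complement.
Complement of 32°: 32 + 180 = 212°
212 − 40 = 172°
212 + 40 = 252°

172° and 252°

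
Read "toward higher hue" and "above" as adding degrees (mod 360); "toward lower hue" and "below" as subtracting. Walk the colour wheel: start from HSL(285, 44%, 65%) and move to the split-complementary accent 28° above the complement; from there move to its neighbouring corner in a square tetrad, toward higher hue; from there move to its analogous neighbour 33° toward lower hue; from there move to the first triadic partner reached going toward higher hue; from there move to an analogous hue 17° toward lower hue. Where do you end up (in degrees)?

293°

split-comp 28° ↑ +208°: 285 + 208 = 493 → 493 − 360 = 133°
square ↑ +90°: 133 + 90 = 223°
analog 33° ↓ −33°: 223 − 33 = 190°
triadic ↑ +120°: 190 + 120 = 310°
analog 17° ↓ −17°: 310 − 17 = 293°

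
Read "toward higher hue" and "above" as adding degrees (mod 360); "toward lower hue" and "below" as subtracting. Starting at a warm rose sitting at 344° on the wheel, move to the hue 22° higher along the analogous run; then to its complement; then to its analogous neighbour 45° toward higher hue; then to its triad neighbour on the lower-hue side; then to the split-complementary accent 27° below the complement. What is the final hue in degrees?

+22° (analog 22° ↑): 344 + 22 = 366 → 366 − 360 = 6°
+180° (complement): 6 + 180 = 186°
+45° (analog 45° ↑): 186 + 45 = 231°
−120° (triadic ↓): 231 − 120 = 111°
+153° (split-comp 27° ↓): 111 + 153 = 264°

264°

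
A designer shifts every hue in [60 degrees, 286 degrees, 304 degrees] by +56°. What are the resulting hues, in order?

60 + 56 = 116°
286 + 56 = 342°
304 + 56 = 360 → 360 − 360 = 0°

116°, 342°, 0°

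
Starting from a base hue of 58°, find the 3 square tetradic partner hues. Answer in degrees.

58 + 90 = 148°
58 + 180 = 238°
58 + 270 = 328°

148°, 238°, and 328°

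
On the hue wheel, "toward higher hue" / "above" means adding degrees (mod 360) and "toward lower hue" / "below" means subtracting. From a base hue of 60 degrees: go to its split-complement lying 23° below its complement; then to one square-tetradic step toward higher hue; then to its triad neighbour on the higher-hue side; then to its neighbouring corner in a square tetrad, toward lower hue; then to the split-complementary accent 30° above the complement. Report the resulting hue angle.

split-comp 23° ↓ +157°: 60 + 157 = 217°
square ↑ +90°: 217 + 90 = 307°
triadic ↑ +120°: 307 + 120 = 427 → 427 − 360 = 67°
square ↓ −90°: 67 − 90 = -23 → -23 + 360 = 337°
split-comp 30° ↑ +210°: 337 + 210 = 547 → 547 − 360 = 187°

187°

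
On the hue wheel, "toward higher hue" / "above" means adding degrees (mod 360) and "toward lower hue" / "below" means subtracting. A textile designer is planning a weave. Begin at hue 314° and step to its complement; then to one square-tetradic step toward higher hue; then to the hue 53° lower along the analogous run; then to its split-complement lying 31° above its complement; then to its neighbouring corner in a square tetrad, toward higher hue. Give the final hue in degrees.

complement +180°: 314 + 180 = 494 → 494 − 360 = 134°
square ↑ +90°: 134 + 90 = 224°
analog 53° ↓ −53°: 224 − 53 = 171°
split-comp 31° ↑ +211°: 171 + 211 = 382 → 382 − 360 = 22°
square ↑ +90°: 22 + 90 = 112°

112°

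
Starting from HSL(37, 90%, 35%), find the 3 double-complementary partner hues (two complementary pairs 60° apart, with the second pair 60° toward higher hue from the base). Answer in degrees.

A rectangular tetradic uses two complementary pairs 60° apart: offsets 0°, 60°, 180°, 240°.
37 + 60 = 97°
37 + 180 = 217°
37 + 240 = 277°

97°, 217°, 277°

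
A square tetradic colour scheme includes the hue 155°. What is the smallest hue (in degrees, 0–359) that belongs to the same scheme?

65°

A square tetradic scheme places four hues every 90°.
The full set through 155° is {65°, 155°, 245°, 335°}.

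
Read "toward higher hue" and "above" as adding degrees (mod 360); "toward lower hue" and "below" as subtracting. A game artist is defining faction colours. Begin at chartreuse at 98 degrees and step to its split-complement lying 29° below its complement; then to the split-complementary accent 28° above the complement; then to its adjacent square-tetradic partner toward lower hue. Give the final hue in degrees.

7°

split-comp 29° ↓ +151°: 98 + 151 = 249°
split-comp 28° ↑ +208°: 249 + 208 = 457 → 457 − 360 = 97°
square ↓ −90°: 97 − 90 = 7°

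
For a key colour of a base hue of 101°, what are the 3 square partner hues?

A square tetradic scheme places four hues every 90°.
101 + 90 = 191°
101 + 180 = 281°
101 + 270 = 371 → 371 − 360 = 11°

191°, 281°, 11°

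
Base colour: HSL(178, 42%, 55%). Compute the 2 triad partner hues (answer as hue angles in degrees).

298° and 58°

A triad places three hues 120° apart.
178 + 120 = 298°
178 + 240 = 418 → 418 − 360 = 58°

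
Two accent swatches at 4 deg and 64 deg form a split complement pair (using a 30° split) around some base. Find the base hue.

The accents sit 30° either side of the complement, so the complement is their short-arc midpoint on the wheel.
Short-arc midpoint of 4° and 64°: 34°.
Base is 180° from the complement: 34 − 180 = -146 → -146 + 360 = 214°

214°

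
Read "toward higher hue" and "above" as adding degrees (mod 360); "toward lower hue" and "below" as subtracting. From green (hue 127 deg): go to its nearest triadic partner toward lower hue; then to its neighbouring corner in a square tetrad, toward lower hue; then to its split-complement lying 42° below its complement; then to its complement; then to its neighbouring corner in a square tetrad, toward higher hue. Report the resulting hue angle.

triadic ↓ −120°: 127 − 120 = 7°
square ↓ −90°: 7 − 90 = -83 → -83 + 360 = 277°
split-comp 42° ↓ +138°: 277 + 138 = 415 → 415 − 360 = 55°
complement +180°: 55 + 180 = 235°
square ↑ +90°: 235 + 90 = 325°

325°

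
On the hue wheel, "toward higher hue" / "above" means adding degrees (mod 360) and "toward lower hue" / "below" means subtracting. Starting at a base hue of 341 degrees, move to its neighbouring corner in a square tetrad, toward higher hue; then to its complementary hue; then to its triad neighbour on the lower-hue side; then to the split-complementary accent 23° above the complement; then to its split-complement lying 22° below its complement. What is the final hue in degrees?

132°

+90° (square ↑): 341 + 90 = 431 → 431 − 360 = 71°
+180° (complement): 71 + 180 = 251°
−120° (triadic ↓): 251 − 120 = 131°
+203° (split-comp 23° ↑): 131 + 203 = 334°
+158° (split-comp 22° ↓): 334 + 158 = 492 → 492 − 360 = 132°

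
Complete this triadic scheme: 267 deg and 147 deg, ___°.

27°

A triad places three hues 120° apart.
The full set through 147° is {27°, 147°, 267°}.
Given {147°, 267°}, the missing hue is 27°.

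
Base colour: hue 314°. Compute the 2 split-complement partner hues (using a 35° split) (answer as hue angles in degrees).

99° and 169°

Split-complementary hues sit 35° either side of the complement.
Complement of 314°: 314 + 180 = 494 → 494 − 360 = 134°
134 − 35 = 99°
134 + 35 = 169°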